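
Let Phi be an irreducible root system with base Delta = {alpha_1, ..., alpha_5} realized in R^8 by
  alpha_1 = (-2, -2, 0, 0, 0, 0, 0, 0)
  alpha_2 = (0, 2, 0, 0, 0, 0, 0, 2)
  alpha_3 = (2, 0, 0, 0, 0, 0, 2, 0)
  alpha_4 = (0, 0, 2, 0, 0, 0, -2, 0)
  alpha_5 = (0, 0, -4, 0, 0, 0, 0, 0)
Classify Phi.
Compute the Cartan integers a_ij = 2(alpha_i, alpha_j)/(alpha_j, alpha_j); the resulting 5x5 Cartan matrix is
[[2, -1, -1, 0, 0], [-1, 2, 0, 0, 0], [-1, 0, 2, -1, 0], [0, 0, -1, 2, -1], [0, 0, 0, -2, 2]].
The roots have two lengths (squared-length ratio 2:1); the short ones are alpha_{1,2,3,4}. The associated Dynkin diagram is a chain of 5 nodes with a double edge at one end; the terminal node there is the unique long simple root (C_5), so the type is C_5 (the algebra sp(10)).

type C_5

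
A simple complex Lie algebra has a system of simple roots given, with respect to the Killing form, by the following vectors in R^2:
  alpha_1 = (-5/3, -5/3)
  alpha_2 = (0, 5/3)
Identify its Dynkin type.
B_2 (so(5))

Compute the Cartan integers a_ij = 2(alpha_i, alpha_j)/(alpha_j, alpha_j); the resulting 2x2 Cartan matrix is
[[2, -2], [-1, 2]].
The roots have two lengths (squared-length ratio 2:1); the short ones are alpha_{2}. The associated Dynkin diagram is a chain of 2 nodes with a double edge at one end; the terminal node there is the unique short simple root (B_2), so the type is B_2 (the algebra so(5)).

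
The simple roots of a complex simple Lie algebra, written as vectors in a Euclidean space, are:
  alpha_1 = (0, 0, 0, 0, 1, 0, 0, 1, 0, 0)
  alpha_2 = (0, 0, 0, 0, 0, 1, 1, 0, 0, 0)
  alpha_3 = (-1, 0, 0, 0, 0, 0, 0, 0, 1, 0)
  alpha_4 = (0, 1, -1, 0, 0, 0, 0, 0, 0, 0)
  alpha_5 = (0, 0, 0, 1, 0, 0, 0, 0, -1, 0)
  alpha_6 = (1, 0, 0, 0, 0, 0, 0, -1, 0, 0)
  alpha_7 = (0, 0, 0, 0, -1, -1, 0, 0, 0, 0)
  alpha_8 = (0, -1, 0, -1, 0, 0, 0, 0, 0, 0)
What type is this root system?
Compute the Cartan integers a_ij = 2(alpha_i, alpha_j)/(alpha_j, alpha_j); the resulting 8x8 Cartan matrix is
[[2, 0, 0, 0, 0, -1, -1, 0], [0, 2, 0, 0, 0, 0, -1, 0], [0, 0, 2, 0, -1, -1, 0, 0], [0, 0, 0, 2, 0, 0, 0, -1], [0, 0, -1, 0, 2, 0, 0, -1], [-1, 0, -1, 0, 0, 2, 0, 0], [-1, -1, 0, 0, 0, 0, 2, 0], [0, 0, 0, -1, -1, 0, 0, 2]].
All simple roots have the same length, so the diagram is simply laced. The associated Dynkin diagram is a chain of 8 nodes with single edges (A_8), so the type is A_8 (the algebra sl(9)).

A_8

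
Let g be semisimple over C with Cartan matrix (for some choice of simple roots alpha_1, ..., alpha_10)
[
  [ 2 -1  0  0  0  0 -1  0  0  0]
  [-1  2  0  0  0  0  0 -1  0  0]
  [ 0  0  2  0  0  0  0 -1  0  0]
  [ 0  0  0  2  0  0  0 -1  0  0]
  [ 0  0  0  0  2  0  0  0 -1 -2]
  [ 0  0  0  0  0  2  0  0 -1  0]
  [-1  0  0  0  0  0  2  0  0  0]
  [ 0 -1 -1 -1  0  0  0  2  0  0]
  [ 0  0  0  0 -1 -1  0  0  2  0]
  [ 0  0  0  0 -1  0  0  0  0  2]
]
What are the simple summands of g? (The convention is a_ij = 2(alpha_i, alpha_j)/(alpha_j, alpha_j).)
B_4 + D_6

The diagram associated to this matrix has two connected components: the simple roots {alpha_5, alpha_6, alpha_9, alpha_10} form a chain of 4 nodes with a double edge at one end; the terminal node there is the unique short simple root (B_4), and {alpha_1, alpha_2, alpha_3, alpha_4, alpha_7, alpha_8} form a chain of 4 nodes with a fork of two nodes at one end (D_6). A semisimple Lie algebra decomposes uniquely as the direct sum of simple ideals, one per connected component of its Dynkin diagram, so g ≅ B_4 ⊕ D_6 (dimension 36 + 66 = 102).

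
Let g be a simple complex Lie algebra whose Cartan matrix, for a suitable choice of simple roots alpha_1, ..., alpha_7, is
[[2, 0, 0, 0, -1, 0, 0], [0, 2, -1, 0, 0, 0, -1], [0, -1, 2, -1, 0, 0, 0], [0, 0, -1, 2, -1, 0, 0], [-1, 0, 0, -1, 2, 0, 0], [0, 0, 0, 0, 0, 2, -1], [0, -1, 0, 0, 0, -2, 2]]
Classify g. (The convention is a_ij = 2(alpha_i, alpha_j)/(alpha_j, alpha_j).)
The matrix has rank 7 with 2's on the diagonal. Reading the off-diagonal entries as Dynkin edges (a single edge where a_ij = a_ji = -1; a double or triple edge where a_ij * a_ji = 2 or 3), the diagram is a chain of 7 nodes with a double edge at one end; the terminal node there is the unique short simple root (B_7). One simple-root ordering that puts it in standard form is (alpha_1, alpha_5, alpha_4, alpha_3, alpha_2, alpha_7, alpha_6). So the algebra is type B_7, i.e. so(15).

B_7 (so(15))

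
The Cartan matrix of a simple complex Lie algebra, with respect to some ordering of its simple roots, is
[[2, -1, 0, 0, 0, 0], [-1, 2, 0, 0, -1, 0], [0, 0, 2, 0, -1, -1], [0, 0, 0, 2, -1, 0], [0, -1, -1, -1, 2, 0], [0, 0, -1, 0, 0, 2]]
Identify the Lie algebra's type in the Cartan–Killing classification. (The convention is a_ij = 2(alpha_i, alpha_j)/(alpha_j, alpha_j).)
type E_6

The matrix has rank 6 with 2's on the diagonal. Reading the off-diagonal entries as Dynkin edges (a single edge where a_ij = a_ji = -1; a double or triple edge where a_ij * a_ji = 2 or 3), the diagram is a chain of 5 nodes with one extra node attached to the third node from one end (E_6). One simple-root ordering that puts it in standard form is (alpha_6, alpha_4, alpha_3, alpha_5, alpha_2, alpha_1). So the algebra is type E_6.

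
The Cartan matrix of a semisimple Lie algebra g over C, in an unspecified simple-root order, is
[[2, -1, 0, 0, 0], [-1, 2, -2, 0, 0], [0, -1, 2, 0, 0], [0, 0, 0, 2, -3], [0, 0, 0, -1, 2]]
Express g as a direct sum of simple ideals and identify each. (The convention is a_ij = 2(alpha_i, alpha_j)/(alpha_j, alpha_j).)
The diagram associated to this matrix has two connected components: the simple roots {alpha_1, alpha_2, alpha_3} form a chain of 3 nodes with a double edge at one end; the terminal node there is the unique short simple root (B_3), and {alpha_4, alpha_5} form two nodes joined by a triple edge (G_2). A semisimple Lie algebra decomposes uniquely as the direct sum of simple ideals, one per connected component of its Dynkin diagram, so g ≅ B_3 ⊕ G_2 (dimension 21 + 14 = 35).

B3 + G2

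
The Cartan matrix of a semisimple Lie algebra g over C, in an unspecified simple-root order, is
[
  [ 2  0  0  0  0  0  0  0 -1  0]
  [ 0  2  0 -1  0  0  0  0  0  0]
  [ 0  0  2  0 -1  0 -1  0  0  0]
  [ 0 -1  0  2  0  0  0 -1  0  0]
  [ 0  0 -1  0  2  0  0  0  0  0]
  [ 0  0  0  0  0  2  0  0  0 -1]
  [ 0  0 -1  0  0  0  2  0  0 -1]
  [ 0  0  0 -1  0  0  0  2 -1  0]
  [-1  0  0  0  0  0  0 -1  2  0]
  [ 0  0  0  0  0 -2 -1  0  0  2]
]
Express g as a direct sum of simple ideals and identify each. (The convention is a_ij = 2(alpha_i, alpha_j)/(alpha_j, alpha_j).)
The diagram associated to this matrix has two connected components: the simple roots {alpha_1, alpha_2, alpha_4, alpha_8, alpha_9} form a chain of 5 nodes with single edges (A_5), and {alpha_3, alpha_5, alpha_6, alpha_7, alpha_10} form a chain of 5 nodes with a double edge at one end; the terminal node there is the unique short simple root (B_5). A semisimple Lie algebra decomposes uniquely as the direct sum of simple ideals, one per connected component of its Dynkin diagram, so g ≅ A_5 ⊕ B_5 (dimension 35 + 55 = 90).

type A_5 + type B_5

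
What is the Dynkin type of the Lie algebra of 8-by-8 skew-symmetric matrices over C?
This is so(8) with 8 even, which has dimension 8(8-1)/2 = 28 and rank 8/2 = 4. In the classification of classical Lie algebras, the orthogonal algebra so(2n) in an even number of variables has type D_n; here n = 4, so the Dynkin diagram is a chain of 2 nodes with a fork of two nodes at one end (D_4). Hence the type is D_4.

D_4 (so(8))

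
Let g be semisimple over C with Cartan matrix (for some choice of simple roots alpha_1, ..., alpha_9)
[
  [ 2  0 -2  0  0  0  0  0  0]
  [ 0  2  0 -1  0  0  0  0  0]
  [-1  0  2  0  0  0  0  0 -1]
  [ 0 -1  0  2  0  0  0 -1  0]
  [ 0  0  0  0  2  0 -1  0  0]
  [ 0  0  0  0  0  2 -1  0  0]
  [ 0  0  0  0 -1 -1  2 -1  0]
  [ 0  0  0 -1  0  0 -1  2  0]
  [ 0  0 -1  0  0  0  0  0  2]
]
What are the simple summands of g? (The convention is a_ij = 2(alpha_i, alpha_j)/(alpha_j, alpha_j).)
C3 + D6

The diagram associated to this matrix has two connected components: the simple roots {alpha_1, alpha_3, alpha_9} form a chain of 3 nodes with a double edge at one end; the terminal node there is the unique long simple root (C_3), and {alpha_2, alpha_4, alpha_5, alpha_6, alpha_7, alpha_8} form a chain of 4 nodes with a fork of two nodes at one end (D_6). A semisimple Lie algebra decomposes uniquely as the direct sum of simple ideals, one per connected component of its Dynkin diagram, so g ≅ C_3 ⊕ D_6 (dimension 21 + 66 = 87).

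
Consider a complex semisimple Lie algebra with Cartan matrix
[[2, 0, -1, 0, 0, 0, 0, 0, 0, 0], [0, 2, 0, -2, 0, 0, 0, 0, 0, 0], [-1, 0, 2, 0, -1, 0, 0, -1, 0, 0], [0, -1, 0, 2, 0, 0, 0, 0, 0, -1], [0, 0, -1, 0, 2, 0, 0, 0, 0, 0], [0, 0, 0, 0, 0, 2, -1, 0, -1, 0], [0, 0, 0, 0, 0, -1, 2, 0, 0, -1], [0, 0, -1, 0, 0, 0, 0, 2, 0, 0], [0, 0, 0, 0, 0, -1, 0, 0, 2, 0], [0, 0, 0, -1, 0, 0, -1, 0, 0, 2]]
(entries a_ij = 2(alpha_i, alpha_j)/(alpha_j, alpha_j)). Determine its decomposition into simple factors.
The diagram associated to this matrix has two connected components: the simple roots {alpha_2, alpha_4, alpha_6, alpha_7, alpha_9, alpha_10} form a chain of 6 nodes with a double edge at one end; the terminal node there is the unique long simple root (C_6), and {alpha_1, alpha_3, alpha_5, alpha_8} form a chain of 2 nodes with a fork of two nodes at one end (D_4). A semisimple Lie algebra decomposes uniquely as the direct sum of simple ideals, one per connected component of its Dynkin diagram, so g ≅ C_6 ⊕ D_4 (dimension 78 + 28 = 106).

type C_6 + type D_4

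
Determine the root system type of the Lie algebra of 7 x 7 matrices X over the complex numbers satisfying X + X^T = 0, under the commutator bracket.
This is so(7) with 7 odd, which has dimension 7(7-1)/2 = 21 and rank (7-1)/2 = 3. In the classification of classical Lie algebras, the orthogonal algebra so(2n+1) in an odd number of variables has type B_n; here n = 3, so the Dynkin diagram is a chain of 3 nodes with a double edge at one end; the terminal node there is the unique short simple root (B_3). Hence the type is B_3.

B_3 (so(7))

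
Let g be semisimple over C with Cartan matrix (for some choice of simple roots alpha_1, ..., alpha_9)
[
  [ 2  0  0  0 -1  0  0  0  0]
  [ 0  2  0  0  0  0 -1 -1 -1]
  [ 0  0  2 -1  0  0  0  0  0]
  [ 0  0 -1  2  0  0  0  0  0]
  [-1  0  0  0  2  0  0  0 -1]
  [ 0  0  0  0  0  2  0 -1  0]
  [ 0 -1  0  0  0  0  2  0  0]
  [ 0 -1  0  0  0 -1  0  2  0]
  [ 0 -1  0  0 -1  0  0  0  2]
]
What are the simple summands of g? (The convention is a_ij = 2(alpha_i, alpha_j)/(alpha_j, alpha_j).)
The diagram associated to this matrix has two connected components: the simple roots {alpha_3, alpha_4} form a chain of 2 nodes with single edges (A_2), and {alpha_1, alpha_2, alpha_5, alpha_6, alpha_7, alpha_8, alpha_9} form a chain of 6 nodes with one extra node attached to the third node from one end (E_7). A semisimple Lie algebra decomposes uniquely as the direct sum of simple ideals, one per connected component of its Dynkin diagram, so g ≅ A_2 ⊕ E_7 (dimension 8 + 133 = 141).

A2 ⊕ E7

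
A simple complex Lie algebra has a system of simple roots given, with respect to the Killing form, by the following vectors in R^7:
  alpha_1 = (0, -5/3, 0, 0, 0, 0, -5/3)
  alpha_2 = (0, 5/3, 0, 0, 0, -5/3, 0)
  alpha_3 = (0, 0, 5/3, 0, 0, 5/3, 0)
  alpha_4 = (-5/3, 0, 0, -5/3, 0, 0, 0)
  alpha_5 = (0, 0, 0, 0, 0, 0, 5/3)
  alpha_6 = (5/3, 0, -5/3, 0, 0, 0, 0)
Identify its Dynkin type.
Compute the Cartan integers a_ij = 2(alpha_i, alpha_j)/(alpha_j, alpha_j); the resulting 6x6 Cartan matrix is
[[2, -1, 0, 0, -2, 0], [-1, 2, -1, 0, 0, 0], [0, -1, 2, 0, 0, -1], [0, 0, 0, 2, 0, -1], [-1, 0, 0, 0, 2, 0], [0, 0, -1, -1, 0, 2]].
The roots have two lengths (squared-length ratio 2:1); the short ones are alpha_{5}. The associated Dynkin diagram is a chain of 6 nodes with a double edge at one end; the terminal node there is the unique short simple root (B_6), so the type is B_6 (the algebra so(13)).

B_6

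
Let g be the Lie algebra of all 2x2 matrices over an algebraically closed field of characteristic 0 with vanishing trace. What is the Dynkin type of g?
A_1 (sl(2))

This is sl(2), which has dimension 2^2 - 1 = 3 and rank 2 - 1 = 1 (a Cartan subalgebra is the diagonal traceless matrices). In the classification of classical Lie algebras, the special linear algebra sl(n+1) has type A_n; here n = 1, so the Dynkin diagram is a chain of 1 nodes with single edges (A_1). Hence the type is A_1.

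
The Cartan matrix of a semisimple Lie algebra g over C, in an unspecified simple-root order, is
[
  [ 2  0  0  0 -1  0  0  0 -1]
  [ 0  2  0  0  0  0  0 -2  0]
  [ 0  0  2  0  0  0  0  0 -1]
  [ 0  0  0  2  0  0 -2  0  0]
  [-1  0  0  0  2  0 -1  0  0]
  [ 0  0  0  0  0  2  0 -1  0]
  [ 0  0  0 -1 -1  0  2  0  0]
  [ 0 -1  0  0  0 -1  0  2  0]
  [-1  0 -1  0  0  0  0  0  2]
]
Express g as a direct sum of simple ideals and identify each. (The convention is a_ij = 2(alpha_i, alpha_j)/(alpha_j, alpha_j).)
The diagram associated to this matrix has two connected components: the simple roots {alpha_2, alpha_6, alpha_8} form a chain of 3 nodes with a double edge at one end; the terminal node there is the unique long simple root (C_3), and {alpha_1, alpha_3, alpha_4, alpha_5, alpha_7, alpha_9} form a chain of 6 nodes with a double edge at one end; the terminal node there is the unique long simple root (C_6). A semisimple Lie algebra decomposes uniquely as the direct sum of simple ideals, one per connected component of its Dynkin diagram, so g ≅ C_3 ⊕ C_6 (dimension 21 + 78 = 99).

C3 ⊕ C6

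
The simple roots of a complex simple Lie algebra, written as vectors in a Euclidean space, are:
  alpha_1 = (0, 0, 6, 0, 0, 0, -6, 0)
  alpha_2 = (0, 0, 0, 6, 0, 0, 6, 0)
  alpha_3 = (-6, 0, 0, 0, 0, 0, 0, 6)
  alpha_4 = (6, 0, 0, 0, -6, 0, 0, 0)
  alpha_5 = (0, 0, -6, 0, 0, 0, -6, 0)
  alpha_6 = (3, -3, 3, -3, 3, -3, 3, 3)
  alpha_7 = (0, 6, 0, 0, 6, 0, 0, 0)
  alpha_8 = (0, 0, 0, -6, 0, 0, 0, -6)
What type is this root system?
E_8

Compute the Cartan integers a_ij = 2(alpha_i, alpha_j)/(alpha_j, alpha_j); the resulting 8x8 Cartan matrix is
[[2, -1, 0, 0, 0, 0, 0, 0], [-1, 2, 0, 0, -1, 0, 0, -1], [0, 0, 2, -1, 0, 0, 0, -1], [0, 0, -1, 2, 0, 0, -1, 0], [0, -1, 0, 0, 2, -1, 0, 0], [0, 0, 0, 0, -1, 2, 0, 0], [0, 0, 0, -1, 0, 0, 2, 0], [0, -1, -1, 0, 0, 0, 0, 2]].
All simple roots have the same length, so the diagram is simply laced. The associated Dynkin diagram is a chain of 7 nodes with one extra node attached to the third node from one end (E_8), so the type is E_8.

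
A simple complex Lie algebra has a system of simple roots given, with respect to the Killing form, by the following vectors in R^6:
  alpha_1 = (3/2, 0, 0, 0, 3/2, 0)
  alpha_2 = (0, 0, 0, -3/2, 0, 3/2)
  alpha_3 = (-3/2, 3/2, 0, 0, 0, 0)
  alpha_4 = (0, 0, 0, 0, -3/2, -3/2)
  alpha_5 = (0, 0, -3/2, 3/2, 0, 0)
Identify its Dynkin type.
A_5

Compute the Cartan integers a_ij = 2(alpha_i, alpha_j)/(alpha_j, alpha_j); the resulting 5x5 Cartan matrix is
[[2, 0, -1, -1, 0], [0, 2, 0, -1, -1], [-1, 0, 2, 0, 0], [-1, -1, 0, 2, 0], [0, -1, 0, 0, 2]].
All simple roots have the same length, so the diagram is simply laced. The associated Dynkin diagram is a chain of 5 nodes with single edges (A_5), so the type is A_5 (the algebra sl(6)).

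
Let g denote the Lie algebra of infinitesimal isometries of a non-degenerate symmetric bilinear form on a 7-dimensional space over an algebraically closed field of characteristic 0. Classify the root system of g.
This is so(7) with 7 odd, which has dimension 7(7-1)/2 = 21 and rank (7-1)/2 = 3. In the classification of classical Lie algebras, the orthogonal algebra so(2n+1) in an odd number of variables has type B_n; here n = 3, so the Dynkin diagram is a chain of 3 nodes with a double edge at one end; the terminal node there is the unique short simple root (B_3). Hence the type is B_3.

B_3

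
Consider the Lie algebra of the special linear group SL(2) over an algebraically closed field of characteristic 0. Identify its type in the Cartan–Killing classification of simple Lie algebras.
This is sl(2), which has dimension 2^2 - 1 = 3 and rank 2 - 1 = 1 (a Cartan subalgebra is the diagonal traceless matrices). In the classification of classical Lie algebras, the special linear algebra sl(n+1) has type A_n; here n = 1, so the Dynkin diagram is a chain of 1 nodes with single edges (A_1). Hence the type is A_1.

type A_1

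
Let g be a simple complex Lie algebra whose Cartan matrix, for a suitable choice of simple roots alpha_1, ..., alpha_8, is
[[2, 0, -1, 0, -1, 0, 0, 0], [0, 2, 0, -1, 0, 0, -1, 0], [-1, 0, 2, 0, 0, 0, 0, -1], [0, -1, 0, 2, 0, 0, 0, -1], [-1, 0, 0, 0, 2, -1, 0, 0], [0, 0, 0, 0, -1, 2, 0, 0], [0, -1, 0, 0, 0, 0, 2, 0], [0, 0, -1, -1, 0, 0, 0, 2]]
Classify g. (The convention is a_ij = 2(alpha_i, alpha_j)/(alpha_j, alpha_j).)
The matrix has rank 8 with 2's on the diagonal. Reading the off-diagonal entries as Dynkin edges (a single edge where a_ij = a_ji = -1; a double or triple edge where a_ij * a_ji = 2 or 3), the diagram is a chain of 8 nodes with single edges (A_8). One simple-root ordering that puts it in standard form is (alpha_6, alpha_5, alpha_1, alpha_3, alpha_8, alpha_4, alpha_2, alpha_7). So the algebra is type A_8, i.e. sl(9).

A8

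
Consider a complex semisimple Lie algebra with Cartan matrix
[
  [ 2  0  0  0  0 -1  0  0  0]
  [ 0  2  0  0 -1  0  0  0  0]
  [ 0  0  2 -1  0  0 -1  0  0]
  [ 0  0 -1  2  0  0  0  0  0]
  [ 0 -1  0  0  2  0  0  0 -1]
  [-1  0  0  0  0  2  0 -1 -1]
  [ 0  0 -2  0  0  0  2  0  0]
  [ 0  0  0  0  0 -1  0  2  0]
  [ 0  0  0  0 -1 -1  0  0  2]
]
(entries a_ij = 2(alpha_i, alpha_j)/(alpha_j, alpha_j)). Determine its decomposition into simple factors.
The diagram associated to this matrix has two connected components: the simple roots {alpha_3, alpha_4, alpha_7} form a chain of 3 nodes with a double edge at one end; the terminal node there is the unique long simple root (C_3), and {alpha_1, alpha_2, alpha_5, alpha_6, alpha_8, alpha_9} form a chain of 4 nodes with a fork of two nodes at one end (D_6). A semisimple Lie algebra decomposes uniquely as the direct sum of simple ideals, one per connected component of its Dynkin diagram, so g ≅ C_3 ⊕ D_6 (dimension 21 + 66 = 87).

C_3 (sp(6)) + D_6 (so(12))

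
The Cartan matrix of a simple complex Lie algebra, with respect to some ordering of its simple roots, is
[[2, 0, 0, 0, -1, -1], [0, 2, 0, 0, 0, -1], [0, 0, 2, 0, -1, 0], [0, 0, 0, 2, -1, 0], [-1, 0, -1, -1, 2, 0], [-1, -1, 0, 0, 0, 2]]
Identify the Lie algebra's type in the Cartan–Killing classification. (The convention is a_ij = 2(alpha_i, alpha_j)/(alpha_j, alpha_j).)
The matrix has rank 6 with 2's on the diagonal. Reading the off-diagonal entries as Dynkin edges (a single edge where a_ij = a_ji = -1; a double or triple edge where a_ij * a_ji = 2 or 3), the diagram is a chain of 4 nodes with a fork of two nodes at one end (D_6). One simple-root ordering that puts it in standard form is (alpha_2, alpha_6, alpha_1, alpha_5, alpha_4, alpha_3). So the algebra is type D_6, i.e. so(12).

type D_6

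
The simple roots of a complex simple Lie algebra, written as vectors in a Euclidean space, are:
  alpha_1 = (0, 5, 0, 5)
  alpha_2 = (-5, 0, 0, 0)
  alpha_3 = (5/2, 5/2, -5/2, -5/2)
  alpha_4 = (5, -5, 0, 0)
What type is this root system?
Compute the Cartan integers a_ij = 2(alpha_i, alpha_j)/(alpha_j, alpha_j); the resulting 4x4 Cartan matrix is
[[2, 0, 0, -1], [0, 2, -1, -1], [0, -1, 2, 0], [-1, -2, 0, 2]].
The roots have two lengths (squared-length ratio 2:1); the short ones are alpha_{2,3}. The associated Dynkin diagram is a chain of 4 nodes with a double edge between the middle two (F_4), so the type is F_4.

F_4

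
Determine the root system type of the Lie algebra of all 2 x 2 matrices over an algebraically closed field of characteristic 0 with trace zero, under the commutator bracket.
This is sl(2), which has dimension 2^2 - 1 = 3 and rank 2 - 1 = 1 (a Cartan subalgebra is the diagonal traceless matrices). In the classification of classical Lie algebras, the special linear algebra sl(n+1) has type A_n; here n = 1, so the Dynkin diagram is a chain of 1 nodes with single edges (A_1). Hence the type is A_1.

A1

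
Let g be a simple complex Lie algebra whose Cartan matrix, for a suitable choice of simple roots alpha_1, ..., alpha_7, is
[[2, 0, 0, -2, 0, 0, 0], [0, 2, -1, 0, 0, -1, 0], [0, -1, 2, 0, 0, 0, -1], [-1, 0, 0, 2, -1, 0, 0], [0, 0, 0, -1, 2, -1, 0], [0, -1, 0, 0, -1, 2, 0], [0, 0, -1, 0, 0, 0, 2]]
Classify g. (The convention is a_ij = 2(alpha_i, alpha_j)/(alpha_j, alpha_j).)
The matrix has rank 7 with 2's on the diagonal. Reading the off-diagonal entries as Dynkin edges (a single edge where a_ij = a_ji = -1; a double or triple edge where a_ij * a_ji = 2 or 3), the diagram is a chain of 7 nodes with a double edge at one end; the terminal node there is the unique long simple root (C_7). One simple-root ordering that puts it in standard form is (alpha_7, alpha_3, alpha_2, alpha_6, alpha_5, alpha_4, alpha_1). So the algebra is type C_7, i.e. sp(14).

type C_7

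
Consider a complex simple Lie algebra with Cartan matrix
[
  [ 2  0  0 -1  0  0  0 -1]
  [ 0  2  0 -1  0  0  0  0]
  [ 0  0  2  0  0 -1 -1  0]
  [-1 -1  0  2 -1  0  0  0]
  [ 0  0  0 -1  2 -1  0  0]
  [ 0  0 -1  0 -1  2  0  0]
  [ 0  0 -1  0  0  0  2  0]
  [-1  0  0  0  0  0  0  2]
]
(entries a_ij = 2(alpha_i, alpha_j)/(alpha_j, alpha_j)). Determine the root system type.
E_8

The matrix has rank 8 with 2's on the diagonal. Reading the off-diagonal entries as Dynkin edges (a single edge where a_ij = a_ji = -1; a double or triple edge where a_ij * a_ji = 2 or 3), the diagram is a chain of 7 nodes with one extra node attached to the third node from one end (E_8). One simple-root ordering that puts it in standard form is (alpha_8, alpha_2, alpha_1, alpha_4, alpha_5, alpha_6, alpha_3, alpha_7). So the algebra is type E_8.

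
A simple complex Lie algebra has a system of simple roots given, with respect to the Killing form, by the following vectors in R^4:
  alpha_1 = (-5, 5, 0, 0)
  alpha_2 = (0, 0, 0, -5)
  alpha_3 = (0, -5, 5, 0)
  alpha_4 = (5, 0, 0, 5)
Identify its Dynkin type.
B_4

Compute the Cartan integers a_ij = 2(alpha_i, alpha_j)/(alpha_j, alpha_j); the resulting 4x4 Cartan matrix is
[[2, 0, -1, -1], [0, 2, 0, -1], [-1, 0, 2, 0], [-1, -2, 0, 2]].
The roots have two lengths (squared-length ratio 2:1); the short ones are alpha_{2}. The associated Dynkin diagram is a chain of 4 nodes with a double edge at one end; the terminal node there is the unique short simple root (B_4), so the type is B_4 (the algebra so(9)).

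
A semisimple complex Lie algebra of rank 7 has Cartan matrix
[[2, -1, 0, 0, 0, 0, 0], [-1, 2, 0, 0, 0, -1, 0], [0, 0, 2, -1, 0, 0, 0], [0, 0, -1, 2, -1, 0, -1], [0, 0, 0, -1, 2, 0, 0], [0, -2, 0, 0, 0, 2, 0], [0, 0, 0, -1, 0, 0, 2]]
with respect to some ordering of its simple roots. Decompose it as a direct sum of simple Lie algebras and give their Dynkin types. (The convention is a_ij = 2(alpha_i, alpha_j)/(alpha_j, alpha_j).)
The diagram associated to this matrix has two connected components: the simple roots {alpha_1, alpha_2, alpha_6} form a chain of 3 nodes with a double edge at one end; the terminal node there is the unique long simple root (C_3), and {alpha_3, alpha_4, alpha_5, alpha_7} form a chain of 2 nodes with a fork of two nodes at one end (D_4). A semisimple Lie algebra decomposes uniquely as the direct sum of simple ideals, one per connected component of its Dynkin diagram, so g ≅ C_3 ⊕ D_4 (dimension 21 + 28 = 49).

C_3 + D_4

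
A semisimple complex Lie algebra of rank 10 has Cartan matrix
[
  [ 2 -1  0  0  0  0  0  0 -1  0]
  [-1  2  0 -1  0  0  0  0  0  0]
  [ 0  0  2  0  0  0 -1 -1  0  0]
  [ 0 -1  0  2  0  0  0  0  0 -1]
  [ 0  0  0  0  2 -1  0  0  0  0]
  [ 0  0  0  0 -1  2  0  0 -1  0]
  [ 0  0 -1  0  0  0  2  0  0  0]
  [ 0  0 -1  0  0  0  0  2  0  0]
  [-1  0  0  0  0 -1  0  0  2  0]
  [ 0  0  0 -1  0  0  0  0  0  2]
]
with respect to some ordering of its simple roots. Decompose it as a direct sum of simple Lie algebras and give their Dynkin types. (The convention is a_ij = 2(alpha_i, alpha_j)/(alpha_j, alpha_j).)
The diagram associated to this matrix has two connected components: the simple roots {alpha_3, alpha_7, alpha_8} form a chain of 3 nodes with single edges (A_3), and {alpha_1, alpha_2, alpha_4, alpha_5, alpha_6, alpha_9, alpha_10} form a chain of 7 nodes with single edges (A_7). A semisimple Lie algebra decomposes uniquely as the direct sum of simple ideals, one per connected component of its Dynkin diagram, so g ≅ A_3 ⊕ A_7 (dimension 15 + 63 = 78).

type A_3 + type A_7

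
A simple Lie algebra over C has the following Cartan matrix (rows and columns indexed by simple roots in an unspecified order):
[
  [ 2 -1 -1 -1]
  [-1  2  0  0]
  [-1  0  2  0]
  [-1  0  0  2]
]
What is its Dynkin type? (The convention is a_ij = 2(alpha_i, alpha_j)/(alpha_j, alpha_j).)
The matrix has rank 4 with 2's on the diagonal. Reading the off-diagonal entries as Dynkin edges (a single edge where a_ij = a_ji = -1; a double or triple edge where a_ij * a_ji = 2 or 3), the diagram is a chain of 2 nodes with a fork of two nodes at one end (D_4). One simple-root ordering that puts it in standard form is (alpha_3, alpha_1, alpha_4, alpha_2). So the algebra is type D_4, i.e. so(8).

type D_4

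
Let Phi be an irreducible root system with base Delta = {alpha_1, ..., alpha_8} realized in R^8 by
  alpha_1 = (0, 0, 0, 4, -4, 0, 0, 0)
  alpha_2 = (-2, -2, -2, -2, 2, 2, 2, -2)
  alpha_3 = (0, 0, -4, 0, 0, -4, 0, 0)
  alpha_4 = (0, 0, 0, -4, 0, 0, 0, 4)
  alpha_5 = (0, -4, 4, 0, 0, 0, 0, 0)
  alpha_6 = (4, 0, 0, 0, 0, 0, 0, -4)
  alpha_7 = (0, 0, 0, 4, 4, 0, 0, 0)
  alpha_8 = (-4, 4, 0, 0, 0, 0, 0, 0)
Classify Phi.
Compute the Cartan integers a_ij = 2(alpha_i, alpha_j)/(alpha_j, alpha_j); the resulting 8x8 Cartan matrix is
[[2, -1, 0, -1, 0, 0, 0, 0], [-1, 2, 0, 0, 0, 0, 0, 0], [0, 0, 2, 0, -1, 0, 0, 0], [-1, 0, 0, 2, 0, -1, -1, 0], [0, 0, -1, 0, 2, 0, 0, -1], [0, 0, 0, -1, 0, 2, 0, -1], [0, 0, 0, -1, 0, 0, 2, 0], [0, 0, 0, 0, -1, -1, 0, 2]].
All simple roots have the same length, so the diagram is simply laced. The associated Dynkin diagram is a chain of 7 nodes with one extra node attached to the third node from one end (E_8), so the type is E_8.

E_8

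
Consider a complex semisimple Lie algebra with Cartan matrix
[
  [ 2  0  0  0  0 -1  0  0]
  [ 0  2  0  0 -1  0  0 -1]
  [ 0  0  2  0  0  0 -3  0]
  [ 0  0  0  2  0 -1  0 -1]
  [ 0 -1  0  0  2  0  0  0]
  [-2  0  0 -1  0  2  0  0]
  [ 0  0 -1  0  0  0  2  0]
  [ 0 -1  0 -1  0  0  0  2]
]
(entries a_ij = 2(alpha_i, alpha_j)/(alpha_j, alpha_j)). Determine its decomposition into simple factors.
B6 + G2

The diagram associated to this matrix has two connected components: the simple roots {alpha_1, alpha_2, alpha_4, alpha_5, alpha_6, alpha_8} form a chain of 6 nodes with a double edge at one end; the terminal node there is the unique short simple root (B_6), and {alpha_3, alpha_7} form two nodes joined by a triple edge (G_2). A semisimple Lie algebra decomposes uniquely as the direct sum of simple ideals, one per connected component of its Dynkin diagram, so g ≅ B_6 ⊕ G_2 (dimension 78 + 14 = 92).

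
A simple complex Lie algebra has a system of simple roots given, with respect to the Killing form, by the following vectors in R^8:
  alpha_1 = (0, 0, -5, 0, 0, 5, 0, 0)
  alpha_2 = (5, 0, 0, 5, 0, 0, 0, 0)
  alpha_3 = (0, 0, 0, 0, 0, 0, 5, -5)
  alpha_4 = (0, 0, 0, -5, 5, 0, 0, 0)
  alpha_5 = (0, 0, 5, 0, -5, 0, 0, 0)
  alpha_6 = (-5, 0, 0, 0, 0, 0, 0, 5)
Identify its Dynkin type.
Compute the Cartan integers a_ij = 2(alpha_i, alpha_j)/(alpha_j, alpha_j); the resulting 6x6 Cartan matrix is
[[2, 0, 0, 0, -1, 0], [0, 2, 0, -1, 0, -1], [0, 0, 2, 0, 0, -1], [0, -1, 0, 2, -1, 0], [-1, 0, 0, -1, 2, 0], [0, -1, -1, 0, 0, 2]].
All simple roots have the same length, so the diagram is simply laced. The associated Dynkin diagram is a chain of 6 nodes with single edges (A_6), so the type is A_6 (the algebra sl(7)).

type A_6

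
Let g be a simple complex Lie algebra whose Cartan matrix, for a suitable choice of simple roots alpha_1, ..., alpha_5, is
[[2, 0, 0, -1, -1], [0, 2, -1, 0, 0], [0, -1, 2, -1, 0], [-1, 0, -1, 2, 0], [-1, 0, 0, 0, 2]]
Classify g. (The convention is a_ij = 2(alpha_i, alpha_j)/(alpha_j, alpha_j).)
The matrix has rank 5 with 2's on the diagonal. Reading the off-diagonal entries as Dynkin edges (a single edge where a_ij = a_ji = -1; a double or triple edge where a_ij * a_ji = 2 or 3), the diagram is a chain of 5 nodes with single edges (A_5). One simple-root ordering that puts it in standard form is (alpha_2, alpha_3, alpha_4, alpha_1, alpha_5). So the algebra is type A_5, i.e. sl(6).

A5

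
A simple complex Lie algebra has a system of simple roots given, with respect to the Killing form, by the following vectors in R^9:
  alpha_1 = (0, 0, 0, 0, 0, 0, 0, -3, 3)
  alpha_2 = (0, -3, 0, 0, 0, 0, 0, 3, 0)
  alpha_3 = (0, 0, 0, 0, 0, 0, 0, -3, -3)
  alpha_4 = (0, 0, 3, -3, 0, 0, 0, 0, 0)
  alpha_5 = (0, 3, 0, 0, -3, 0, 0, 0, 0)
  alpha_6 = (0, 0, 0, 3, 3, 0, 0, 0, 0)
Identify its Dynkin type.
Compute the Cartan integers a_ij = 2(alpha_i, alpha_j)/(alpha_j, alpha_j); the resulting 6x6 Cartan matrix is
[[2, -1, 0, 0, 0, 0], [-1, 2, -1, 0, -1, 0], [0, -1, 2, 0, 0, 0], [0, 0, 0, 2, 0, -1], [0, -1, 0, 0, 2, -1], [0, 0, 0, -1, -1, 2]].
All simple roots have the same length, so the diagram is simply laced. The associated Dynkin diagram is a chain of 4 nodes with a fork of two nodes at one end (D_6), so the type is D_6 (the algebra so(12)).

D_6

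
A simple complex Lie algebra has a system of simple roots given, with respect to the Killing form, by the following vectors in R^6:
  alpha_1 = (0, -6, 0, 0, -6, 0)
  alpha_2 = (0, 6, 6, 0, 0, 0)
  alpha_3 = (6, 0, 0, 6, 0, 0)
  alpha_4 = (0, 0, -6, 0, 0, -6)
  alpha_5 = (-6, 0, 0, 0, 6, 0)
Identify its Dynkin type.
A_5 (sl(6))

Compute the Cartan integers a_ij = 2(alpha_i, alpha_j)/(alpha_j, alpha_j); the resulting 5x5 Cartan matrix is
[[2, -1, 0, 0, -1], [-1, 2, 0, -1, 0], [0, 0, 2, 0, -1], [0, -1, 0, 2, 0], [-1, 0, -1, 0, 2]].
All simple roots have the same length, so the diagram is simply laced. The associated Dynkin diagram is a chain of 5 nodes with single edges (A_5), so the type is A_5 (the algebra sl(6)).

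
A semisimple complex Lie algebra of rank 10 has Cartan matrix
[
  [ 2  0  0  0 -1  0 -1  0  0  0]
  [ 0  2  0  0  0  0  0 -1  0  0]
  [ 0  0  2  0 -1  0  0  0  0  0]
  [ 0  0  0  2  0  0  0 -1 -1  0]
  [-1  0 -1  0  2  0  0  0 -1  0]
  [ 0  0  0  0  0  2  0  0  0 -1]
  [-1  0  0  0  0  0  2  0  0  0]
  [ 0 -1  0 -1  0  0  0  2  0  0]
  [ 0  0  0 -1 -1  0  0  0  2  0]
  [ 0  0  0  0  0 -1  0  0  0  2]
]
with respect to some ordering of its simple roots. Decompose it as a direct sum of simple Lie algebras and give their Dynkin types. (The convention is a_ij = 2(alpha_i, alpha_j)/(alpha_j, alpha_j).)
The diagram associated to this matrix has two connected components: the simple roots {alpha_6, alpha_10} form a chain of 2 nodes with single edges (A_2), and {alpha_1, alpha_2, alpha_3, alpha_4, alpha_5, alpha_7, alpha_8, alpha_9} form a chain of 7 nodes with one extra node attached to the third node from one end (E_8). A semisimple Lie algebra decomposes uniquely as the direct sum of simple ideals, one per connected component of its Dynkin diagram, so g ≅ A_2 ⊕ E_8 (dimension 8 + 248 = 256).

type A_2 ⊕ type E_8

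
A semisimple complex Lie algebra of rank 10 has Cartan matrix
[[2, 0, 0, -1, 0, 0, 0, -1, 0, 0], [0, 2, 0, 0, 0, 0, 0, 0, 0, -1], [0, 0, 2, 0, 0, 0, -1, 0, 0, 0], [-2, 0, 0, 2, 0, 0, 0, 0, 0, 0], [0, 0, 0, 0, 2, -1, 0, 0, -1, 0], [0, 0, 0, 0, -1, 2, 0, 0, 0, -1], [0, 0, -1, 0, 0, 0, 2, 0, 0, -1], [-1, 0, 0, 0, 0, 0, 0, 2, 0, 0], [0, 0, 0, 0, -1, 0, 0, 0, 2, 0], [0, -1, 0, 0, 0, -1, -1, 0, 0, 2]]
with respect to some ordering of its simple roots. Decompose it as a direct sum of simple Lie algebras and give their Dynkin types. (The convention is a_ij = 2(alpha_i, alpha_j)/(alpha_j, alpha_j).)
The diagram associated to this matrix has two connected components: the simple roots {alpha_1, alpha_4, alpha_8} form a chain of 3 nodes with a double edge at one end; the terminal node there is the unique long simple root (C_3), and {alpha_2, alpha_3, alpha_5, alpha_6, alpha_7, alpha_9, alpha_10} form a chain of 6 nodes with one extra node attached to the third node from one end (E_7). A semisimple Lie algebra decomposes uniquely as the direct sum of simple ideals, one per connected component of its Dynkin diagram, so g ≅ C_3 ⊕ E_7 (dimension 21 + 133 = 154).

C3 ⊕ E7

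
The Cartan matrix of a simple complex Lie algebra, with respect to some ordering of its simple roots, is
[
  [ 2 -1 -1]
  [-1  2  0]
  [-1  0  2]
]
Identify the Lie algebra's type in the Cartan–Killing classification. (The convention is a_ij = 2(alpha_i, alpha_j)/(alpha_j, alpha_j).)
type A_3

The matrix has rank 3 with 2's on the diagonal. Reading the off-diagonal entries as Dynkin edges (a single edge where a_ij = a_ji = -1; a double or triple edge where a_ij * a_ji = 2 or 3), the diagram is a chain of 3 nodes with single edges (A_3). One simple-root ordering that puts it in standard form is (alpha_3, alpha_1, alpha_2). So the algebra is type A_3, i.e. sl(4).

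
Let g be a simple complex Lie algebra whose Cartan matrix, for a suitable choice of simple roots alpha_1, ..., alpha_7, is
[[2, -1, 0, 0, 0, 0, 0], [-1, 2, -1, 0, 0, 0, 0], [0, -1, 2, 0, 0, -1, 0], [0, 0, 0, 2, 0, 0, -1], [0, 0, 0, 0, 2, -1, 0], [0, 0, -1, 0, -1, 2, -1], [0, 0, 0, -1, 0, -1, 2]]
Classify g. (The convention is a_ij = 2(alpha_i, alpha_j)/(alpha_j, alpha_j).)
type E_7

The matrix has rank 7 with 2's on the diagonal. Reading the off-diagonal entries as Dynkin edges (a single edge where a_ij = a_ji = -1; a double or triple edge where a_ij * a_ji = 2 or 3), the diagram is a chain of 6 nodes with one extra node attached to the third node from one end (E_7). One simple-root ordering that puts it in standard form is (alpha_4, alpha_5, alpha_7, alpha_6, alpha_3, alpha_2, alpha_1). So the algebra is type E_7.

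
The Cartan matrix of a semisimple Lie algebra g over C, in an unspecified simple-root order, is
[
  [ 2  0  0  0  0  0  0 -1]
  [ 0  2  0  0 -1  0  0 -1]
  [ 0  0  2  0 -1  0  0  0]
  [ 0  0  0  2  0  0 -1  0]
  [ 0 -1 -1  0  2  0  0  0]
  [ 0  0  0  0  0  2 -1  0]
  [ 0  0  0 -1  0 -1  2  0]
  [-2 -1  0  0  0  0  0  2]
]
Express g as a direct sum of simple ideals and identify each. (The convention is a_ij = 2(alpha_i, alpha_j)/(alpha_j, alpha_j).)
The diagram associated to this matrix has two connected components: the simple roots {alpha_4, alpha_6, alpha_7} form a chain of 3 nodes with single edges (A_3), and {alpha_1, alpha_2, alpha_3, alpha_5, alpha_8} form a chain of 5 nodes with a double edge at one end; the terminal node there is the unique short simple root (B_5). A semisimple Lie algebra decomposes uniquely as the direct sum of simple ideals, one per connected component of its Dynkin diagram, so g ≅ A_3 ⊕ B_5 (dimension 15 + 55 = 70).

A3 + B5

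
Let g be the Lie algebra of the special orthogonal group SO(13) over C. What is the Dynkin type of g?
This is so(13) with 13 odd, which has dimension 13(13-1)/2 = 78 and rank (13-1)/2 = 6. In the classification of classical Lie algebras, the orthogonal algebra so(2n+1) in an odd number of variables has type B_n; here n = 6, so the Dynkin diagram is a chain of 6 nodes with a double edge at one end; the terminal node there is the unique short simple root (B_6). Hence the type is B_6.

B_6 (so(13))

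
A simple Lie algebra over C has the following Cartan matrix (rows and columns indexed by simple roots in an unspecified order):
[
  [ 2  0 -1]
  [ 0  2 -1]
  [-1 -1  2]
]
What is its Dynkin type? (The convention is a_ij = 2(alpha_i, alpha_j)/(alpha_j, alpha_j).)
The matrix has rank 3 with 2's on the diagonal. Reading the off-diagonal entries as Dynkin edges (a single edge where a_ij = a_ji = -1; a double or triple edge where a_ij * a_ji = 2 or 3), the diagram is a chain of 3 nodes with single edges (A_3). One simple-root ordering that puts it in standard form is (alpha_2, alpha_3, alpha_1). So the algebra is type A_3, i.e. sl(4).

A3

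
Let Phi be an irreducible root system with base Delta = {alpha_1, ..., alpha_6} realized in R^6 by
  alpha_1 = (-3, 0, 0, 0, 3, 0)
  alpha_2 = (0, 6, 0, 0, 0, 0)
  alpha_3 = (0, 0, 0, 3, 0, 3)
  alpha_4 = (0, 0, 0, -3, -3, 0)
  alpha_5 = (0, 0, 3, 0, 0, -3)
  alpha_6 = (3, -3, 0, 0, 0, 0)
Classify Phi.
type C_6

Compute the Cartan integers a_ij = 2(alpha_i, alpha_j)/(alpha_j, alpha_j); the resulting 6x6 Cartan matrix is
[[2, 0, 0, -1, 0, -1], [0, 2, 0, 0, 0, -2], [0, 0, 2, -1, -1, 0], [-1, 0, -1, 2, 0, 0], [0, 0, -1, 0, 2, 0], [-1, -1, 0, 0, 0, 2]].
The roots have two lengths (squared-length ratio 2:1); the short ones are alpha_{1,3,4,5,6}. The associated Dynkin diagram is a chain of 6 nodes with a double edge at one end; the terminal node there is the unique long simple root (C_6), so the type is C_6 (the algebra sp(12)).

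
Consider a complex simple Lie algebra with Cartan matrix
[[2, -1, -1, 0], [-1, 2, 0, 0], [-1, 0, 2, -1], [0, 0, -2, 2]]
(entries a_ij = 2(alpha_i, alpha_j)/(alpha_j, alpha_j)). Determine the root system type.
type C_4

The matrix has rank 4 with 2's on the diagonal. Reading the off-diagonal entries as Dynkin edges (a single edge where a_ij = a_ji = -1; a double or triple edge where a_ij * a_ji = 2 or 3), the diagram is a chain of 4 nodes with a double edge at one end; the terminal node there is the unique long simple root (C_4). One simple-root ordering that puts it in standard form is (alpha_2, alpha_1, alpha_3, alpha_4). So the algebra is type C_4, i.e. sp(8).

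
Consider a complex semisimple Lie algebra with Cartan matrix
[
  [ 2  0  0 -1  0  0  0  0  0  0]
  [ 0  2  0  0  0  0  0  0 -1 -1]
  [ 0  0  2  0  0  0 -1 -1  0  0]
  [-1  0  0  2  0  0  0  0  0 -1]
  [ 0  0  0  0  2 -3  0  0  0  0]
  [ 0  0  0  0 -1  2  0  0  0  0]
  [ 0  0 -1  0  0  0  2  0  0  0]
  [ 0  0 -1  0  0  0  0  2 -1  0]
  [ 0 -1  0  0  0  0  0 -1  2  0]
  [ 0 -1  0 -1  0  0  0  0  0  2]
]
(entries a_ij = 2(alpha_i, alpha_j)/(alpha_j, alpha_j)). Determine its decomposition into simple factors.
A_8 ⊕ G_2

The diagram associated to this matrix has two connected components: the simple roots {alpha_1, alpha_2, alpha_3, alpha_4, alpha_7, alpha_8, alpha_9, alpha_10} form a chain of 8 nodes with single edges (A_8), and {alpha_5, alpha_6} form two nodes joined by a triple edge (G_2). A semisimple Lie algebra decomposes uniquely as the direct sum of simple ideals, one per connected component of its Dynkin diagram, so g ≅ A_8 ⊕ G_2 (dimension 80 + 14 = 94).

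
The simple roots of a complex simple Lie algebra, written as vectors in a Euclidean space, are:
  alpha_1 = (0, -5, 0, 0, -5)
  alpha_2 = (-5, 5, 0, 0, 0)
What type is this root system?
A_2

Compute the Cartan integers a_ij = 2(alpha_i, alpha_j)/(alpha_j, alpha_j); the resulting 2x2 Cartan matrix is
[[2, -1], [-1, 2]].
All simple roots have the same length, so the diagram is simply laced. The associated Dynkin diagram is a chain of 2 nodes with single edges (A_2), so the type is A_2 (the algebra sl(3)).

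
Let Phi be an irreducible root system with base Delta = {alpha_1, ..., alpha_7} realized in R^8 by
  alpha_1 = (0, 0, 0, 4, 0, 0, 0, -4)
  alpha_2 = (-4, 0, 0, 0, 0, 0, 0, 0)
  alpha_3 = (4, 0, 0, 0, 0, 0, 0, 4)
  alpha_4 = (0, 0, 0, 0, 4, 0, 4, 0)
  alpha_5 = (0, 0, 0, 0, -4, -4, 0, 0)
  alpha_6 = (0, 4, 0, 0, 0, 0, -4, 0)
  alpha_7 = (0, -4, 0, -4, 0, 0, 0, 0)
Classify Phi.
B7

Compute the Cartan integers a_ij = 2(alpha_i, alpha_j)/(alpha_j, alpha_j); the resulting 7x7 Cartan matrix is
[[2, 0, -1, 0, 0, 0, -1], [0, 2, -1, 0, 0, 0, 0], [-1, -2, 2, 0, 0, 0, 0], [0, 0, 0, 2, -1, -1, 0], [0, 0, 0, -1, 2, 0, 0], [0, 0, 0, -1, 0, 2, -1], [-1, 0, 0, 0, 0, -1, 2]].
The roots have two lengths (squared-length ratio 2:1); the short ones are alpha_{2}. The associated Dynkin diagram is a chain of 7 nodes with a double edge at one end; the terminal node there is the unique short simple root (B_7), so the type is B_7 (the algebra so(15)).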